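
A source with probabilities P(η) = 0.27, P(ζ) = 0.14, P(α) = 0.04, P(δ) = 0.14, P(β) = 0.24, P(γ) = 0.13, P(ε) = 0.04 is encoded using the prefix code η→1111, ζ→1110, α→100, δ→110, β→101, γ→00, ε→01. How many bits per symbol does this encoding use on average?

3.24 bits/symbol

L̄ = Σ pᵢ·ℓᵢ = 0.27·4 + 0.14·4 + 0.04·3 + 0.14·3 + 0.24·3 + 0.13·2 + 0.04·2 = 3.24 bits/symbol.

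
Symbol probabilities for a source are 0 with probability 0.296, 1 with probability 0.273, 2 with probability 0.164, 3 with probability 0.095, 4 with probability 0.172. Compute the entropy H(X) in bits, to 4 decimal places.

H = −Σ pᵢ log₂ pᵢ.
−0.296·log₂(0.296) = 0.5199
−0.273·log₂(0.273) = 0.5113
−0.164·log₂(0.164) = 0.4278
−0.095·log₂(0.095) = 0.3226
−0.172·log₂(0.172) = 0.4368
Sum ≈ 2.2184 → 2.2184 bits.

2.2184 bits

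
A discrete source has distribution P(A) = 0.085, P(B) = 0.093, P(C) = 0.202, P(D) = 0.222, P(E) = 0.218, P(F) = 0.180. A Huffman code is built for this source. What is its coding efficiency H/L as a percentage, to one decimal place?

Entropy H = −Σ p log₂ p ≈ 2.4935 bits.
Huffman merges: 17/200+93/1000→89/500; 89/500+9/50→179/500; 101/500+109/500→21/50; 111/500+179/500→29/50; 21/50+29/50→1. L = 317/125 ≈ 2.5360.
Efficiency = H/L = 2.4935/2.5360 = 98.3%.

98.3%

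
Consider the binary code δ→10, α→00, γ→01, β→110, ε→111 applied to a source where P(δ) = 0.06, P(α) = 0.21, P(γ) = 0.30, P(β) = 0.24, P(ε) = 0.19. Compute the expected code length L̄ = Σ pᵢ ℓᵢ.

2.43 bits/symbol

L̄ = Σ pᵢ·ℓᵢ = 0.06·2 + 0.21·2 + 0.30·2 + 0.24·3 + 0.19·3 = 2.43 bits/symbol.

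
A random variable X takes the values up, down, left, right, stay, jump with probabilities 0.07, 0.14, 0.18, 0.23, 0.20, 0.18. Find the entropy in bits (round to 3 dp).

2.508 bits

H = −Σ pᵢ log₂ pᵢ.
−0.07·log₂(0.07) = 0.2686
−0.14·log₂(0.14) = 0.3971
−0.18·log₂(0.18) = 0.4453
−0.23·log₂(0.23) = 0.4877
−0.20·log₂(0.20) = 0.4644
−0.18·log₂(0.18) = 0.4453
Sum ≈ 2.5083 → 2.508 bits.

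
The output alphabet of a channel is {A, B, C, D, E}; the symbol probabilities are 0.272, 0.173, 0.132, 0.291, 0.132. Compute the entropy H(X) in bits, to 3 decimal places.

H = −Σ pᵢ log₂ pᵢ.
−0.272·log₂(0.272) = 0.5109
−0.173·log₂(0.173) = 0.4379
−0.132·log₂(0.132) = 0.3856
−0.291·log₂(0.291) = 0.5182
−0.132·log₂(0.132) = 0.3856
Sum ≈ 2.2383 → 2.238 bits.

2.238 bits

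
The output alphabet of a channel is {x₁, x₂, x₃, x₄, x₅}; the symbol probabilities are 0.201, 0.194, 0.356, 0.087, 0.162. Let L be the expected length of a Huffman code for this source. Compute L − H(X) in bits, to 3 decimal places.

Entropy H = −Σ p log₂ p ≈ 2.1866 bits.
Huffman merges: 87/1000+81/500→249/1000; 97/500+201/1000→79/200; 249/1000+89/250→121/200; 79/200+121/200→1. L = 2249/1000 ≈ 2.2490.
L − H = 2.2490 − 2.1866 = 0.062 bits.

0.062 bits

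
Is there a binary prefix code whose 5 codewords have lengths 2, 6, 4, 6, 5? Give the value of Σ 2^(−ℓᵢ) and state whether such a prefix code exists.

0.375; yes

With common denominator 2^6 = 64: Σ 2^(−ℓᵢ) = 16/64 + 1/64 + 4/64 + 1/64 + 2/64 = 24/64 = 0.375.
Kraft's inequality requires Σ ≤ 1; here Σ = 0.375 ≤ 1, so such a prefix code exists.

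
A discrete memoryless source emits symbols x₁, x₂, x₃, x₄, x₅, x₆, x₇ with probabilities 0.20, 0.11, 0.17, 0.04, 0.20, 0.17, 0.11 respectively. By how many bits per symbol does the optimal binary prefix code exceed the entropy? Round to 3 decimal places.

0.066 bits

Entropy H = −Σ p log₂ p ≈ 2.6843 bits.
Huffman merges: 1/25+11/100→3/20; 11/100+3/20→13/50; 17/100+17/100→17/50; 1/5+1/5→2/5; 13/50+17/50→3/5; 2/5+3/5→1. L = 11/4 ≈ 2.7500.
L − H = 2.7500 − 2.6843 = 0.066 bits.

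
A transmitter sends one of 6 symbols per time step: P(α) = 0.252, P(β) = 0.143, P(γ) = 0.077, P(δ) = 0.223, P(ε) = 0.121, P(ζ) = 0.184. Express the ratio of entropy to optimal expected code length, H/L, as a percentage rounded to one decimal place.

Entropy H = −Σ p log₂ p ≈ 2.4880 bits.
Huffman merges: 77/1000+121/1000→99/500; 143/1000+23/125→327/1000; 99/500+223/1000→421/1000; 63/250+327/1000→579/1000; 421/1000+579/1000→1. L = 101/40 ≈ 2.5250.
Efficiency = H/L = 2.4880/2.5250 = 98.5%.

98.5%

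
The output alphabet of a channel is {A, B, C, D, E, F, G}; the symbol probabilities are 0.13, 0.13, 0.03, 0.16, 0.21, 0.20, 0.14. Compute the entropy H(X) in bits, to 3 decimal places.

H = −Σ pᵢ log₂ pᵢ.
−0.13·log₂(0.13) = 0.3826
−0.13·log₂(0.13) = 0.3826
−0.03·log₂(0.03) = 0.1518
−0.16·log₂(0.16) = 0.4230
−0.21·log₂(0.21) = 0.4728
−0.20·log₂(0.20) = 0.4644
−0.14·log₂(0.14) = 0.3971
Sum ≈ 2.6744 → 2.674 bits.

2.674 bits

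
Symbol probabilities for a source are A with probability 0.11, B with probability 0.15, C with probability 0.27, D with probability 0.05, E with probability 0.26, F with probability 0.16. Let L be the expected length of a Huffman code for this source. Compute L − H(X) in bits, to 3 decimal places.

Entropy H = −Σ p log₂ p ≈ 2.4153 bits.
Huffman merges: 1/20+11/100→4/25; 3/20+4/25→31/100; 4/25+13/50→21/50; 27/100+31/100→29/50; 21/50+29/50→1. L = 247/100 ≈ 2.4700.
L − H = 2.4700 − 2.4153 = 0.055 bits.

0.055 bits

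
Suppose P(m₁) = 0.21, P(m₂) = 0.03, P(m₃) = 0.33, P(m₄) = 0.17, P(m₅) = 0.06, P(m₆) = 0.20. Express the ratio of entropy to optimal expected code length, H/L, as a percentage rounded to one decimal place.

97.7%

Entropy H = −Σ p log₂ p ≈ 2.2949 bits.
Huffman merges: 3/100+3/50→9/100; 9/100+17/100→13/50; 1/5+21/100→41/100; 13/50+33/100→59/100; 41/100+59/100→1. L = 47/20 ≈ 2.3500.
Efficiency = H/L = 2.2949/2.3500 = 97.7%.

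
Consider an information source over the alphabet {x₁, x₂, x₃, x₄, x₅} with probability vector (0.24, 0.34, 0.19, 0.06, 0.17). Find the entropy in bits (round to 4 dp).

2.1567 bits

H = −Σ pᵢ log₂ pᵢ.
−0.24·log₂(0.24) = 0.4941
−0.34·log₂(0.34) = 0.5292
−0.19·log₂(0.19) = 0.4552
−0.06·log₂(0.06) = 0.2435
−0.17·log₂(0.17) = 0.4346
Sum ≈ 2.1567 → 2.1567 bits.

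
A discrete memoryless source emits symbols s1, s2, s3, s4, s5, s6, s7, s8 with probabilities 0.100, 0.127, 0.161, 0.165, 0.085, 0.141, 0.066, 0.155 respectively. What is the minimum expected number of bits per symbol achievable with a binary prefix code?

2.986 bits/symbol

Repeatedly combine the two least-probable nodes; the expected code length is the sum of the merged weights.
merge 33/500 + 17/200 → 151/1000
merge 1/10 + 127/1000 → 227/1000
merge 141/1000 + 151/1000 → 73/250
merge 31/200 + 161/1000 → 79/250
merge 33/200 + 227/1000 → 49/125
merge 73/250 + 79/250 → 76/125
merge 49/125 + 76/125 → 1
L = 151/1000 + 227/1000 + 73/250 + 79/250 + 49/125 + 76/125 + 1 = 1493/500 = 2.986 bits/symbol.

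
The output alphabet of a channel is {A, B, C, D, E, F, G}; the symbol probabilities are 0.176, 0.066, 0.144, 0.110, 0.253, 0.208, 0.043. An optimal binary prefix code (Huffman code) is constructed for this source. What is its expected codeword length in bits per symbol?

Repeatedly combine the two least-probable nodes; the expected code length is the sum of the merged weights.
merge 43/1000 + 33/500 → 109/1000
merge 109/1000 + 11/100 → 219/1000
merge 18/125 + 22/125 → 8/25
merge 26/125 + 219/1000 → 427/1000
merge 253/1000 + 8/25 → 573/1000
merge 427/1000 + 573/1000 → 1
L = 109/1000 + 219/1000 + 8/25 + 427/1000 + 573/1000 + 1 = 331/125 = 2.648 bits/symbol.

2.648 bits/symbol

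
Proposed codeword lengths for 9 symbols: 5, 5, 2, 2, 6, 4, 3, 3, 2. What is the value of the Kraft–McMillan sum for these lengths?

With common denominator 2^6 = 64: Σ 2^(−ℓᵢ) = 2/64 + 2/64 + 16/64 + 16/64 + 1/64 + 4/64 + 8/64 + 8/64 + 16/64 = 73/64 = 1.140625.

1.140625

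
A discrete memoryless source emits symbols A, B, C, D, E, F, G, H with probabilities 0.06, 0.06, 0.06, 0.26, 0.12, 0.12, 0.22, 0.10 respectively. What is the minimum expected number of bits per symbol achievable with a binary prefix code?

2.8 bits/symbol

Repeatedly combine the two least-probable nodes; the expected code length is the sum of the merged weights.
merge 3/50 + 3/50 → 3/25
merge 3/50 + 1/10 → 4/25
merge 3/25 + 3/25 → 6/25
merge 3/25 + 4/25 → 7/25
merge 11/50 + 6/25 → 23/50
merge 13/50 + 7/25 → 27/50
merge 23/50 + 27/50 → 1
L = 3/25 + 4/25 + 6/25 + 7/25 + 23/50 + 27/50 + 1 = 14/5 = 2.8 bits/symbol.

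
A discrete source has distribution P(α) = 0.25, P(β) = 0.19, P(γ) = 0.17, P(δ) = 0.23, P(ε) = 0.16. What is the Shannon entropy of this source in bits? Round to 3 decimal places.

H = −Σ pᵢ log₂ pᵢ.
−0.25·log₂(0.25) = 0.5000
−0.19·log₂(0.19) = 0.4552
−0.17·log₂(0.17) = 0.4346
−0.23·log₂(0.23) = 0.4877
−0.16·log₂(0.16) = 0.4230
Sum ≈ 2.3005 → 2.300 bits.

2.300 bits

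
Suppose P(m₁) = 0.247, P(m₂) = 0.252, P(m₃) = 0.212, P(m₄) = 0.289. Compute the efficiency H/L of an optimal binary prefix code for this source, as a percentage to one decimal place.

Entropy H = −Σ p log₂ p ≈ 1.9914 bits.
Huffman merges: 53/250+247/1000→459/1000; 63/250+289/1000→541/1000; 459/1000+541/1000→1. L = 2 ≈ 2.0000.
Efficiency = H/L = 1.9914/2.0000 = 99.6%.

99.6%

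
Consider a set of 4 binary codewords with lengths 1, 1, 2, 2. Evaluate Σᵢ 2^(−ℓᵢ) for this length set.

1.5

With common denominator 2^2 = 4: Σ 2^(−ℓᵢ) = 2/4 + 2/4 + 1/4 + 1/4 = 6/4 = 1.5.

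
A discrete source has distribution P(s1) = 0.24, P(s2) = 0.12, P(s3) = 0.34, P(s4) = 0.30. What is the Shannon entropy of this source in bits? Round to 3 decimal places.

1.911 bits

H = −Σ pᵢ log₂ pᵢ.
−0.24·log₂(0.24) = 0.4941
−0.12·log₂(0.12) = 0.3671
−0.34·log₂(0.34) = 0.5292
−0.30·log₂(0.30) = 0.5211
Sum ≈ 1.9115 → 1.911 bits.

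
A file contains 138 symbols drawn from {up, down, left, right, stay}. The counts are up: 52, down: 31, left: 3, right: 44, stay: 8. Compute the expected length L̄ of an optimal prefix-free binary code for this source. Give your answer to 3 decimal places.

2.007 bits/symbol

Probabilities are the counts divided by 138.
Repeatedly combine the two least-probable nodes; the expected code length is the sum of the merged weights.
merge 1/46 + 4/69 → 11/138
merge 11/138 + 31/138 → 7/23
merge 7/23 + 22/69 → 43/69
merge 26/69 + 43/69 → 1
L = 11/138 + 7/23 + 43/69 + 1 = 277/138 ≈ 2.007 bits/symbol.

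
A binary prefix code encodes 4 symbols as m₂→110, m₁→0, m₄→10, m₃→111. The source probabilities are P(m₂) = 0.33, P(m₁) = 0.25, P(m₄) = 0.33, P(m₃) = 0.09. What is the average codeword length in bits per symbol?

2.17 bits/symbol

L̄ = Σ pᵢ·ℓᵢ = 0.33·3 + 0.25·1 + 0.33·2 + 0.09·3 = 2.17 bits/symbol.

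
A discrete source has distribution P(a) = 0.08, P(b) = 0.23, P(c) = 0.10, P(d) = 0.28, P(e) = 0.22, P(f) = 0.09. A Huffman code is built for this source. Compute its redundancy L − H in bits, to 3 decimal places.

Entropy H = −Σ p log₂ p ≈ 2.4188 bits.
Huffman merges: 2/25+9/100→17/100; 1/10+17/100→27/100; 11/50+23/100→9/20; 27/100+7/25→11/20; 9/20+11/20→1. L = 61/25 ≈ 2.4400.
L − H = 2.4400 − 2.4188 = 0.021 bits.

0.021 bits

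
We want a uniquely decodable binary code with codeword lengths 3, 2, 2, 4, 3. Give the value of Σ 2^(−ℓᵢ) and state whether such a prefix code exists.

0.8125; yes

With common denominator 2^4 = 16: Σ 2^(−ℓᵢ) = 2/16 + 4/16 + 4/16 + 1/16 + 2/16 = 13/16 = 0.8125.
Kraft's inequality requires Σ ≤ 1; here Σ = 0.8125 ≤ 1, so such a prefix code exists.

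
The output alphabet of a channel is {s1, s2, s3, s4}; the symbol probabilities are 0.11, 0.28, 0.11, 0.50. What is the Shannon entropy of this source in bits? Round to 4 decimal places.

1.7148 bits

H = −Σ pᵢ log₂ pᵢ.
−0.11·log₂(0.11) = 0.3503
−0.28·log₂(0.28) = 0.5142
−0.11·log₂(0.11) = 0.3503
−0.50·log₂(0.50) = 0.5000
Sum ≈ 1.7148 → 1.7148 bits.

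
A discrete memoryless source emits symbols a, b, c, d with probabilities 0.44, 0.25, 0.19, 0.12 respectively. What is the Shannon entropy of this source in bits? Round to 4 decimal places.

H = −Σ pᵢ log₂ pᵢ.
−0.44·log₂(0.44) = 0.5211
−0.25·log₂(0.25) = 0.5000
−0.19·log₂(0.19) = 0.4552
−0.12·log₂(0.12) = 0.3671
Sum ≈ 1.8434 → 1.8434 bits.

1.8434 bits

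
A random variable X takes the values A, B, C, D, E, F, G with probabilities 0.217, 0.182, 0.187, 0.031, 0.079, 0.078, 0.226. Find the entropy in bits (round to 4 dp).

2.5946 bits

H = −Σ pᵢ log₂ pᵢ.
−0.217·log₂(0.217) = 0.4783
−0.182·log₂(0.182) = 0.4474
−0.187·log₂(0.187) = 0.4523
−0.031·log₂(0.031) = 0.1554
−0.079·log₂(0.079) = 0.2893
−0.078·log₂(0.078) = 0.2871
−0.226·log₂(0.226) = 0.4849
Sum ≈ 2.5946 → 2.5946 bits.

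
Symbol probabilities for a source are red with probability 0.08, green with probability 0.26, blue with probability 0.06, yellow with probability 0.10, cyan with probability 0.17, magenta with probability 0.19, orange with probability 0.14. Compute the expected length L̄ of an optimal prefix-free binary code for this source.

2.69 bits/symbol

Repeatedly combine the two least-probable nodes; the expected code length is the sum of the merged weights.
merge 3/50 + 2/25 → 7/50
merge 1/10 + 7/50 → 6/25
merge 7/50 + 17/100 → 31/100
merge 19/100 + 6/25 → 43/100
merge 13/50 + 31/100 → 57/100
merge 43/100 + 57/100 → 1
L = 7/50 + 6/25 + 31/100 + 43/100 + 57/100 + 1 = 269/100 = 2.69 bits/symbol.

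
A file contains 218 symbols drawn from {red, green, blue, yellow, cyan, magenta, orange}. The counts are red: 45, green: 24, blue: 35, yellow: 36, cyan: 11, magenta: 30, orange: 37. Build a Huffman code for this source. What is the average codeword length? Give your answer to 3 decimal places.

2.784 bits/symbol

Probabilities are the counts divided by 218.
Repeatedly combine the two least-probable nodes; the expected code length is the sum of the merged weights.
merge 11/218 + 12/109 → 35/218
merge 15/109 + 35/218 → 65/218
merge 35/218 + 18/109 → 71/218
merge 37/218 + 45/218 → 41/109
merge 65/218 + 71/218 → 68/109
merge 41/109 + 68/109 → 1
L = 35/218 + 65/218 + 71/218 + 41/109 + 68/109 + 1 = 607/218 ≈ 2.784 bits/symbol.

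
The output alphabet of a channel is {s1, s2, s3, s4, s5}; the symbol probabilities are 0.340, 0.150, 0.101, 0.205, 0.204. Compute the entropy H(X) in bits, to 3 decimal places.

H = −Σ pᵢ log₂ pᵢ.
−0.340·log₂(0.340) = 0.5292
−0.150·log₂(0.150) = 0.4105
−0.101·log₂(0.101) = 0.3341
−0.205·log₂(0.205) = 0.4687
−0.204·log₂(0.204) = 0.4678
Sum ≈ 2.2103 → 2.210 bits.

2.210 bits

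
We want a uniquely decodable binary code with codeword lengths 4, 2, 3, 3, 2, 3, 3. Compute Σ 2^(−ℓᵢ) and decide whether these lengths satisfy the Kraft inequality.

1.0625; no

With common denominator 2^4 = 16: Σ 2^(−ℓᵢ) = 1/16 + 4/16 + 2/16 + 2/16 + 4/16 + 2/16 + 2/16 = 17/16 = 1.0625.
Kraft's inequality requires Σ ≤ 1; here Σ = 1.0625 > 1, so no such prefix code exists.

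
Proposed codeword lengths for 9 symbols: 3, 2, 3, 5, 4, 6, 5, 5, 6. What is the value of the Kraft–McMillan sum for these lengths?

0.6875

With common denominator 2^6 = 64: Σ 2^(−ℓᵢ) = 8/64 + 16/64 + 8/64 + 2/64 + 4/64 + 1/64 + 2/64 + 2/64 + 1/64 = 44/64 = 0.6875.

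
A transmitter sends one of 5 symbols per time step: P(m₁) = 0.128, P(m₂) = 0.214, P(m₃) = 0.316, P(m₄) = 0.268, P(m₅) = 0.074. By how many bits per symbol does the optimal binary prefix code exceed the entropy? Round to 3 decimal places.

0.034 bits

Entropy H = −Σ p log₂ p ≈ 2.1679 bits.
Huffman merges: 37/500+16/125→101/500; 101/500+107/500→52/125; 67/250+79/250→73/125; 52/125+73/125→1. L = 1101/500 ≈ 2.2020.
L − H = 2.2020 − 2.1679 = 0.034 bits.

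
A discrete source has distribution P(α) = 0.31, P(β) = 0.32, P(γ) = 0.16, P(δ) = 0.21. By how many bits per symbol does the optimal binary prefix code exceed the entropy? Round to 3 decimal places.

Entropy H = −Σ p log₂ p ≈ 1.9457 bits.
Huffman merges: 4/25+21/100→37/100; 31/100+8/25→63/100; 37/100+63/100→1. L = 2 ≈ 2.0000.
L − H = 2.0000 − 1.9457 = 0.054 bits.

0.054 bits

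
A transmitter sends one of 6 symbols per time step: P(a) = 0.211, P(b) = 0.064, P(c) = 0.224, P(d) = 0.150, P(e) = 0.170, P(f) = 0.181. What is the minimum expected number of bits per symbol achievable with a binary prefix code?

2.565 bits/symbol

Repeatedly combine the two least-probable nodes; the expected code length is the sum of the merged weights.
merge 8/125 + 3/20 → 107/500
merge 17/100 + 181/1000 → 351/1000
merge 211/1000 + 107/500 → 17/40
merge 28/125 + 351/1000 → 23/40
merge 17/40 + 23/40 → 1
L = 107/500 + 351/1000 + 17/40 + 23/40 + 1 = 513/200 = 2.565 bits/symbol.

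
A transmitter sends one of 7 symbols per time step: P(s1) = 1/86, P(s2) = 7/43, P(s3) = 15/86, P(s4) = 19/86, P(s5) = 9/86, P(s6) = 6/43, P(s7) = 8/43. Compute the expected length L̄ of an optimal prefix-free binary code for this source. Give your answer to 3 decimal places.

2.709 bits/symbol

Repeatedly combine the two least-probable nodes; the expected code length is the sum of the merged weights.
merge 1/86 + 9/86 → 5/43
merge 5/43 + 6/43 → 11/43
merge 7/43 + 15/86 → 29/86
merge 8/43 + 19/86 → 35/86
merge 11/43 + 29/86 → 51/86
merge 35/86 + 51/86 → 1
L = 5/43 + 11/43 + 29/86 + 35/86 + 51/86 + 1 = 233/86 ≈ 2.709 bits/symbol.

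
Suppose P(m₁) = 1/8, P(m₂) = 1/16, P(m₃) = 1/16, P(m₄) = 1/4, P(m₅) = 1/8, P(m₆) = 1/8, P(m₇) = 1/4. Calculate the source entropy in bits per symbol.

Each probability is a power of 1/2, so log₂(1/p) is an integer.
H = Σ p·log₂(1/p) = 1/8·3 + 1/16·4 + 1/16·4 + 1/4·2 + 1/8·3 + 1/8·3 + 1/4·2 = 2.625 bits.

2.625 bits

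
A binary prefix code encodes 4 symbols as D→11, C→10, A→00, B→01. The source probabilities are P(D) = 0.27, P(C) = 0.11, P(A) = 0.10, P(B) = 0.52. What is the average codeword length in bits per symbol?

L̄ = Σ pᵢ·ℓᵢ = 0.27·2 + 0.11·2 + 0.10·2 + 0.52·2 = 2 bits/symbol.

2 bits/symbol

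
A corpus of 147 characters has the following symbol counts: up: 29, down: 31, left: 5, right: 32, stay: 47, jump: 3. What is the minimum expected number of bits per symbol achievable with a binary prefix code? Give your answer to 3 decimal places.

Probabilities are the counts divided by 147.
Repeatedly combine the two least-probable nodes; the expected code length is the sum of the merged weights.
merge 1/49 + 5/147 → 8/147
merge 8/147 + 29/147 → 37/147
merge 31/147 + 32/147 → 3/7
merge 37/147 + 47/147 → 4/7
merge 3/7 + 4/7 → 1
L = 8/147 + 37/147 + 3/7 + 4/7 + 1 = 113/49 ≈ 2.306 bits/symbol.

2.306 bits/symbol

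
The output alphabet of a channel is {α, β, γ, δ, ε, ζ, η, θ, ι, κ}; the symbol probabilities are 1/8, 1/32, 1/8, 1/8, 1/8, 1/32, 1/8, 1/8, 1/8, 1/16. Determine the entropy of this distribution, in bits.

Each probability is a power of 1/2, so log₂(1/p) is an integer.
H = Σ p·log₂(1/p) = 1/8·3 + 1/32·5 + 1/8·3 + 1/8·3 + 1/8·3 + 1/32·5 + 1/8·3 + 1/8·3 + 1/8·3 + 1/16·4 = 3.1875 bits.

3.1875 bits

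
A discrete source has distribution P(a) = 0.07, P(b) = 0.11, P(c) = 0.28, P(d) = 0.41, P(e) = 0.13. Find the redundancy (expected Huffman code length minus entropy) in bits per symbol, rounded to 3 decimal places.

0.037 bits

Entropy H = −Σ p log₂ p ≈ 2.0431 bits.
Huffman merges: 7/100+11/100→9/50; 13/100+9/50→31/100; 7/25+31/100→59/100; 41/100+59/100→1. L = 52/25 ≈ 2.0800.
L − H = 2.0800 − 2.0431 = 0.037 bits.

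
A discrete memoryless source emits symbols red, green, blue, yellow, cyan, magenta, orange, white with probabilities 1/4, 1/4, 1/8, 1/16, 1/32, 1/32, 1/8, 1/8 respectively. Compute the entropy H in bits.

Each probability is a power of 1/2, so log₂(1/p) is an integer.
H = Σ p·log₂(1/p) = 1/4·2 + 1/4·2 + 1/8·3 + 1/16·4 + 1/32·5 + 1/32·5 + 1/8·3 + 1/8·3 = 2.6875 bits.

2.6875 bits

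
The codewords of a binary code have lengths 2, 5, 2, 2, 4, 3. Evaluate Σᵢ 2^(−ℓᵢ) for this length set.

With common denominator 2^5 = 32: Σ 2^(−ℓᵢ) = 8/32 + 1/32 + 8/32 + 8/32 + 2/32 + 4/32 = 31/32 = 0.96875.

0.96875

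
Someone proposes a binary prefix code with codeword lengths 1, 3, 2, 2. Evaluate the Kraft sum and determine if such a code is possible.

With common denominator 2^3 = 8: Σ 2^(−ℓᵢ) = 4/8 + 1/8 + 2/8 + 2/8 = 9/8 = 1.125.
Kraft's inequality requires Σ ≤ 1; here Σ = 1.125 > 1, so no such prefix code exists.

1.125; no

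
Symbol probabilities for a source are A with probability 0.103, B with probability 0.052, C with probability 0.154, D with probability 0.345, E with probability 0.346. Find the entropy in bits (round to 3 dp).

H = −Σ pᵢ log₂ pᵢ.
−0.103·log₂(0.103) = 0.3378
−0.052·log₂(0.052) = 0.2218
−0.154·log₂(0.154) = 0.4156
−0.345·log₂(0.345) = 0.5297
−0.346·log₂(0.346) = 0.5298
Sum ≈ 2.0347 → 2.035 bits.

2.035 bits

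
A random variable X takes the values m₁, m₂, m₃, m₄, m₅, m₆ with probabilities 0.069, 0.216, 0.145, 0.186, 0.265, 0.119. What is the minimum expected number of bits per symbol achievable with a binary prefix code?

Repeatedly combine the two least-probable nodes; the expected code length is the sum of the merged weights.
merge 69/1000 + 119/1000 → 47/250
merge 29/200 + 93/500 → 331/1000
merge 47/250 + 27/125 → 101/250
merge 53/200 + 331/1000 → 149/250
merge 101/250 + 149/250 → 1
L = 47/250 + 331/1000 + 101/250 + 149/250 + 1 = 2519/1000 = 2.519 bits/symbol.

2.519 bits/symbol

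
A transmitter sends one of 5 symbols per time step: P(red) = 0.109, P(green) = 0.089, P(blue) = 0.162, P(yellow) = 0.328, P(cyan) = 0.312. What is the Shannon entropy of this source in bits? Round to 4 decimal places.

H = −Σ pᵢ log₂ pᵢ.
−0.109·log₂(0.109) = 0.3485
−0.089·log₂(0.089) = 0.3106
−0.162·log₂(0.162) = 0.4254
−0.328·log₂(0.328) = 0.5275
−0.312·log₂(0.312) = 0.5243
Sum ≈ 2.1363 → 2.1363 bits.

2.1363 bits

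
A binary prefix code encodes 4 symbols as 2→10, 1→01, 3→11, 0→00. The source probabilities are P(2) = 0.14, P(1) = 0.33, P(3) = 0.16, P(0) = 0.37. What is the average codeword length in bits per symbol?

2 bits/symbol

L̄ = Σ pᵢ·ℓᵢ = 0.14·2 + 0.33·2 + 0.16·2 + 0.37·2 = 2 bits/symbol.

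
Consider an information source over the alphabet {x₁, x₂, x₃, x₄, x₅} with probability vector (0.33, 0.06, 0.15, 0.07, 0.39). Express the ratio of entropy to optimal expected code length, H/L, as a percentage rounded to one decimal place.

98.0%

Entropy H = −Σ p log₂ p ≈ 1.9803 bits.
Huffman merges: 3/50+7/100→13/100; 13/100+3/20→7/25; 7/25+33/100→61/100; 39/100+61/100→1. L = 101/50 ≈ 2.0200.
Efficiency = H/L = 1.9803/2.0200 = 98.0%.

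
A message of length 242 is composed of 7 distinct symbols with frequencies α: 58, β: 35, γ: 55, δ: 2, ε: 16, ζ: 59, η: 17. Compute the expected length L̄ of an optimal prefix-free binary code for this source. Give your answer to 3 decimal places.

2.508 bits/symbol

Probabilities are the counts divided by 242.
Repeatedly combine the two least-probable nodes; the expected code length is the sum of the merged weights.
merge 1/121 + 8/121 → 9/121
merge 17/242 + 9/121 → 35/242
merge 35/242 + 35/242 → 35/121
merge 5/22 + 29/121 → 113/242
merge 59/242 + 35/121 → 129/242
merge 113/242 + 129/242 → 1
L = 9/121 + 35/242 + 35/121 + 113/242 + 129/242 + 1 = 607/242 ≈ 2.508 bits/symbol.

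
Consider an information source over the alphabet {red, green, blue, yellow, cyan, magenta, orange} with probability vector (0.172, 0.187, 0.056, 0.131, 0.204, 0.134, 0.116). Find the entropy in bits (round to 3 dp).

2.723 bits

H = −Σ pᵢ log₂ pᵢ.
−0.172·log₂(0.172) = 0.4368
−0.187·log₂(0.187) = 0.4523
−0.056·log₂(0.056) = 0.2329
−0.131·log₂(0.131) = 0.3841
−0.204·log₂(0.204) = 0.4678
−0.134·log₂(0.134) = 0.3886
−0.116·log₂(0.116) = 0.3605
Sum ≈ 2.7231 → 2.723 bits.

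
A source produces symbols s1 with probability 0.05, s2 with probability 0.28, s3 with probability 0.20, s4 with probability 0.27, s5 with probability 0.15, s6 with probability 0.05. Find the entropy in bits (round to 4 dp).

H = −Σ pᵢ log₂ pᵢ.
−0.05·log₂(0.05) = 0.2161
−0.28·log₂(0.28) = 0.5142
−0.20·log₂(0.20) = 0.4644
−0.27·log₂(0.27) = 0.5100
−0.15·log₂(0.15) = 0.4105
−0.05·log₂(0.05) = 0.2161
Sum ≈ 2.3314 → 2.3314 bits.

2.3314 bits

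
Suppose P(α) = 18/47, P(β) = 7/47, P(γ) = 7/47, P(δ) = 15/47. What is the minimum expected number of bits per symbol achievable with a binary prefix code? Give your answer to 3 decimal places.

Repeatedly combine the two least-probable nodes; the expected code length is the sum of the merged weights.
merge 7/47 + 7/47 → 14/47
merge 14/47 + 15/47 → 29/47
merge 18/47 + 29/47 → 1
L = 14/47 + 29/47 + 1 = 90/47 ≈ 1.915 bits/symbol.

1.915 bits/symbol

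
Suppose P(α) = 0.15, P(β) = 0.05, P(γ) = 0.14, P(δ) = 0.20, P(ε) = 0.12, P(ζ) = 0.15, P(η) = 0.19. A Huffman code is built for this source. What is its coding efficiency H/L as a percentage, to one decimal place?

Entropy H = −Σ p log₂ p ≈ 2.7210 bits.
Huffman merges: 1/20+3/25→17/100; 7/50+3/20→29/100; 3/20+17/100→8/25; 19/100+1/5→39/100; 29/100+8/25→61/100; 39/100+61/100→1. L = 139/50 ≈ 2.7800.
Efficiency = H/L = 2.7210/2.7800 = 97.9%.

97.9%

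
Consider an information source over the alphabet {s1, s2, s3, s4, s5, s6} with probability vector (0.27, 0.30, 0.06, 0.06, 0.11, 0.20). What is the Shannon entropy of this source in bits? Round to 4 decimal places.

H = −Σ pᵢ log₂ pᵢ.
−0.27·log₂(0.27) = 0.5100
−0.30·log₂(0.30) = 0.5211
−0.06·log₂(0.06) = 0.2435
−0.06·log₂(0.06) = 0.2435
−0.11·log₂(0.11) = 0.3503
−0.20·log₂(0.20) = 0.4644
Sum ≈ 2.3329 → 2.3329 bits.

2.3329 bits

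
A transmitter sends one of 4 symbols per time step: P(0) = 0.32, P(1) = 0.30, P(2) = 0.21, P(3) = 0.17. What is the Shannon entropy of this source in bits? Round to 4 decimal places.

H = −Σ pᵢ log₂ pᵢ.
−0.32·log₂(0.32) = 0.5260
−0.30·log₂(0.30) = 0.5211
−0.21·log₂(0.21) = 0.4728
−0.17·log₂(0.17) = 0.4346
Sum ≈ 1.9545 → 1.9545 bits.

1.9545 bits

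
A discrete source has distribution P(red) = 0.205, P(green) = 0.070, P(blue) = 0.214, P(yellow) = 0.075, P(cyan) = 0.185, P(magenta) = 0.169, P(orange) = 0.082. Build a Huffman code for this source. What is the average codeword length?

2.726 bits/symbol

Repeatedly combine the two least-probable nodes; the expected code length is the sum of the merged weights.
merge 7/100 + 3/40 → 29/200
merge 41/500 + 29/200 → 227/1000
merge 169/1000 + 37/200 → 177/500
merge 41/200 + 107/500 → 419/1000
merge 227/1000 + 177/500 → 581/1000
merge 419/1000 + 581/1000 → 1
L = 29/200 + 227/1000 + 177/500 + 419/1000 + 581/1000 + 1 = 1363/500 = 2.726 bits/symbol.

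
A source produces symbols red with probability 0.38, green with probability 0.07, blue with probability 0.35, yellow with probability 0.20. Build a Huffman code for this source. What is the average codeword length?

Repeatedly combine the two least-probable nodes; the expected code length is the sum of the merged weights.
merge 7/100 + 1/5 → 27/100
merge 27/100 + 7/20 → 31/50
merge 19/50 + 31/50 → 1
L = 27/100 + 31/50 + 1 = 189/100 = 1.89 bits/symbol.

1.89 bits/symbol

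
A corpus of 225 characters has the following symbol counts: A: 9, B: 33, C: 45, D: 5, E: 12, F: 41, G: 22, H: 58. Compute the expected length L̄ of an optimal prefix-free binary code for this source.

2.72 bits/symbol

Probabilities are the counts divided by 225.
Repeatedly combine the two least-probable nodes; the expected code length is the sum of the merged weights.
merge 1/45 + 1/25 → 14/225
merge 4/75 + 14/225 → 26/225
merge 22/225 + 26/225 → 16/75
merge 11/75 + 41/225 → 74/225
merge 1/5 + 16/75 → 31/75
merge 58/225 + 74/225 → 44/75
merge 31/75 + 44/75 → 1
L = 14/225 + 26/225 + 16/75 + 74/225 + 31/75 + 44/75 + 1 = 68/25 = 2.72 bits/symbol.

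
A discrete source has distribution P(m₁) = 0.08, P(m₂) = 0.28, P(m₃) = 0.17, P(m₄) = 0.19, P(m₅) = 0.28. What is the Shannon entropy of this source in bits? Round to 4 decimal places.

H = −Σ pᵢ log₂ pᵢ.
−0.08·log₂(0.08) = 0.2915
−0.28·log₂(0.28) = 0.5142
−0.17·log₂(0.17) = 0.4346
−0.19·log₂(0.19) = 0.4552
−0.28·log₂(0.28) = 0.5142
Sum ≈ 2.2098 → 2.2098 bits.

2.2098 bits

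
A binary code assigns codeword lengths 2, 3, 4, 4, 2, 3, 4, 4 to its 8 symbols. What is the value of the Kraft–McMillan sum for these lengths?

With common denominator 2^4 = 16: Σ 2^(−ℓᵢ) = 4/16 + 2/16 + 1/16 + 1/16 + 4/16 + 2/16 + 1/16 + 1/16 = 16/16 = 1.

1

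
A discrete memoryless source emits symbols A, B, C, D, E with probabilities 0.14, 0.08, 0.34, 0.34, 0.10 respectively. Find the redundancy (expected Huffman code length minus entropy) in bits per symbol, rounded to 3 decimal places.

Entropy H = −Σ p log₂ p ≈ 2.0792 bits.
Huffman merges: 2/25+1/10→9/50; 7/50+9/50→8/25; 8/25+17/50→33/50; 17/50+33/50→1. L = 54/25 ≈ 2.1600.
L − H = 2.1600 − 2.0792 = 0.081 bits.

0.081 bits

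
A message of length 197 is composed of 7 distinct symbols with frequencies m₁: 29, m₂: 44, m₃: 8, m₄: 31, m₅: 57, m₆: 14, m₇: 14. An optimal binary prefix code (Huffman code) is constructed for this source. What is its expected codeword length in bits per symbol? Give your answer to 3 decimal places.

Probabilities are the counts divided by 197.
Repeatedly combine the two least-probable nodes; the expected code length is the sum of the merged weights.
merge 8/197 + 14/197 → 22/197
merge 14/197 + 22/197 → 36/197
merge 29/197 + 31/197 → 60/197
merge 36/197 + 44/197 → 80/197
merge 57/197 + 60/197 → 117/197
merge 80/197 + 117/197 → 1
L = 22/197 + 36/197 + 60/197 + 80/197 + 117/197 + 1 = 512/197 ≈ 2.599 bits/symbol.

2.599 bits/symbol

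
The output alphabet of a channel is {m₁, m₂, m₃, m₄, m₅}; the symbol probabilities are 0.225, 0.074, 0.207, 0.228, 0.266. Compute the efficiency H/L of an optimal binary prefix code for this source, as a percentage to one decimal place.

Entropy H = −Σ p log₂ p ≈ 2.2270 bits.
Huffman merges: 37/500+207/1000→281/1000; 9/40+57/250→453/1000; 133/500+281/1000→547/1000; 453/1000+547/1000→1. L = 2281/1000 ≈ 2.2810.
Efficiency = H/L = 2.2270/2.2810 = 97.6%.

97.6%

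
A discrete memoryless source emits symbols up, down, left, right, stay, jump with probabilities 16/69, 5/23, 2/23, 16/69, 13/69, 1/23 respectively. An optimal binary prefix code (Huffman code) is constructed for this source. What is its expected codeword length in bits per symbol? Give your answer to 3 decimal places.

2.449 bits/symbol

Repeatedly combine the two least-probable nodes; the expected code length is the sum of the merged weights.
merge 1/23 + 2/23 → 3/23
merge 3/23 + 13/69 → 22/69
merge 5/23 + 16/69 → 31/69
merge 16/69 + 22/69 → 38/69
merge 31/69 + 38/69 → 1
L = 3/23 + 22/69 + 31/69 + 38/69 + 1 = 169/69 ≈ 2.449 bits/symbol.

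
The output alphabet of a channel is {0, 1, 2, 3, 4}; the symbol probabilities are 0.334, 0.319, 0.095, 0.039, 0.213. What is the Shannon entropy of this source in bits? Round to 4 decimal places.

2.0346 bits

H = −Σ pᵢ log₂ pᵢ.
−0.334·log₂(0.334) = 0.5284
−0.319·log₂(0.319) = 0.5258
−0.095·log₂(0.095) = 0.3226
−0.039·log₂(0.039) = 0.1825
−0.213·log₂(0.213) = 0.4752
Sum ≈ 2.0346 → 2.0346 bits.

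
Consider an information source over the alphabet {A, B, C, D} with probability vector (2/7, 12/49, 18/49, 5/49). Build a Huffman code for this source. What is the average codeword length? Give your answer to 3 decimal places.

Repeatedly combine the two least-probable nodes; the expected code length is the sum of the merged weights.
merge 5/49 + 12/49 → 17/49
merge 2/7 + 17/49 → 31/49
merge 18/49 + 31/49 → 1
L = 17/49 + 31/49 + 1 = 97/49 ≈ 1.980 bits/symbol.

1.980 bits/symbol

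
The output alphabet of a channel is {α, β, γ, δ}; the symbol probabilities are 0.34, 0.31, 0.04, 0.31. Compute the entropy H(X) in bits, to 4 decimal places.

H = −Σ pᵢ log₂ pᵢ.
−0.34·log₂(0.34) = 0.5292
−0.31·log₂(0.31) = 0.5238
−0.04·log₂(0.04) = 0.1858
−0.31·log₂(0.31) = 0.5238
Sum ≈ 1.7625 → 1.7625 bits.

1.7625 bits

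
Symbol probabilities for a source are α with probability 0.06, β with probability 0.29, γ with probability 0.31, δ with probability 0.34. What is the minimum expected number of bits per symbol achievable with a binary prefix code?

Repeatedly combine the two least-probable nodes; the expected code length is the sum of the merged weights.
merge 3/50 + 29/100 → 7/20
merge 31/100 + 17/50 → 13/20
merge 7/20 + 13/20 → 1
L = 7/20 + 13/20 + 1 = 2 bits/symbol.

2 bits/symbol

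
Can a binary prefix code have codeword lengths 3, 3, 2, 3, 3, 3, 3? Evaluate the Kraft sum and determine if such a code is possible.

1; yes

With common denominator 2^3 = 8: Σ 2^(−ℓᵢ) = 1/8 + 1/8 + 2/8 + 1/8 + 1/8 + 1/8 + 1/8 = 8/8 = 1.
Kraft's inequality requires Σ ≤ 1; here Σ = 1 ≤ 1, so such a prefix code exists.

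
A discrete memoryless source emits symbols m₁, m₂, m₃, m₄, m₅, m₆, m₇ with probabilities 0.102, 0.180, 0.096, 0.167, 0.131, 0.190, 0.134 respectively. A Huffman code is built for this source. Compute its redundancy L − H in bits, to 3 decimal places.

Entropy H = −Σ p log₂ p ≈ 2.7649 bits.
Huffman merges: 12/125+51/500→99/500; 131/1000+67/500→53/200; 167/1000+9/50→347/1000; 19/100+99/500→97/250; 53/200+347/1000→153/250; 97/250+153/250→1. L = 281/100 ≈ 2.8100.
L − H = 2.8100 − 2.7649 = 0.045 bits.

0.045 bits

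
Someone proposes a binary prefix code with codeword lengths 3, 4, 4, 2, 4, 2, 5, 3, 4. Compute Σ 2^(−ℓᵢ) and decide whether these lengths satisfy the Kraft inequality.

With common denominator 2^5 = 32: Σ 2^(−ℓᵢ) = 4/32 + 2/32 + 2/32 + 8/32 + 2/32 + 8/32 + 1/32 + 4/32 + 2/32 = 33/32 = 1.03125.
Kraft's inequality requires Σ ≤ 1; here Σ = 1.03125 > 1, so no such prefix code exists.

1.03125; no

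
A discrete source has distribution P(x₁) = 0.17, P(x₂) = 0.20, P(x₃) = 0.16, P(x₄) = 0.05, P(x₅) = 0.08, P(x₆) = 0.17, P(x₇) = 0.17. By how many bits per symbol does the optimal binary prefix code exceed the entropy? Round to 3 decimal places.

Entropy H = −Σ p log₂ p ≈ 2.6988 bits.
Huffman merges: 1/20+2/25→13/100; 13/100+4/25→29/100; 17/100+17/100→17/50; 17/100+1/5→37/100; 29/100+17/50→63/100; 37/100+63/100→1. L = 69/25 ≈ 2.7600.
L − H = 2.7600 − 2.6988 = 0.061 bits.

0.061 bits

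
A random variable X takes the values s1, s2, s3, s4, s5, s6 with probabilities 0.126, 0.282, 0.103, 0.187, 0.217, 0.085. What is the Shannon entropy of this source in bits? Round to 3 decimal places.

2.462 bits

H = −Σ pᵢ log₂ pᵢ.
−0.126·log₂(0.126) = 0.3766
−0.282·log₂(0.282) = 0.5150
−0.103·log₂(0.103) = 0.3378
−0.187·log₂(0.187) = 0.4523
−0.217·log₂(0.217) = 0.4783
−0.085·log₂(0.085) = 0.3023
Sum ≈ 2.4623 → 2.462 bits.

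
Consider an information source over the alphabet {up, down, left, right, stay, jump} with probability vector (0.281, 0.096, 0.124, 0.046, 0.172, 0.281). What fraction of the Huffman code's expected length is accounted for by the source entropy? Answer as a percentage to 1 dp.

Entropy H = −Σ p log₂ p ≈ 2.3684 bits.
Huffman merges: 23/500+12/125→71/500; 31/250+71/500→133/500; 43/250+133/500→219/500; 281/1000+281/1000→281/500; 219/500+281/500→1. L = 301/125 ≈ 2.4080.
Efficiency = H/L = 2.3684/2.4080 = 98.4%.

98.4%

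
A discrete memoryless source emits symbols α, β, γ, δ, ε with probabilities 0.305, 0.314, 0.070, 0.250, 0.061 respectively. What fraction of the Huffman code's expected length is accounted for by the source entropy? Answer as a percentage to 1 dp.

Entropy H = −Σ p log₂ p ≈ 2.0619 bits.
Huffman merges: 61/1000+7/100→131/1000; 131/1000+1/4→381/1000; 61/200+157/500→619/1000; 381/1000+619/1000→1. L = 2131/1000 ≈ 2.1310.
Efficiency = H/L = 2.0619/2.1310 = 96.8%.

96.8%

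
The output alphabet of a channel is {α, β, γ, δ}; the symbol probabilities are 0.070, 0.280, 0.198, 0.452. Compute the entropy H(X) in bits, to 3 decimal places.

H = −Σ pᵢ log₂ pᵢ.
−0.070·log₂(0.070) = 0.2686
−0.280·log₂(0.280) = 0.5142
−0.198·log₂(0.198) = 0.4626
−0.452·log₂(0.452) = 0.5178
Sum ≈ 1.7632 → 1.763 bits.

1.763 bits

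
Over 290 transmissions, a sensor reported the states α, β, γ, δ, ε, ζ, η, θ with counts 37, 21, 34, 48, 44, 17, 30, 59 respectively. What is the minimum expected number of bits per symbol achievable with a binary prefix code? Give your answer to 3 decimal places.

Probabilities are the counts divided by 290.
Repeatedly combine the two least-probable nodes; the expected code length is the sum of the merged weights.
merge 17/290 + 21/290 → 19/145
merge 3/29 + 17/145 → 32/145
merge 37/290 + 19/145 → 15/58
merge 22/145 + 24/145 → 46/145
merge 59/290 + 32/145 → 123/290
merge 15/58 + 46/145 → 167/290
merge 123/290 + 167/290 → 1
L = 19/145 + 32/145 + 15/58 + 46/145 + 123/290 + 167/290 + 1 = 849/290 ≈ 2.928 bits/symbol.

2.928 bits/symbol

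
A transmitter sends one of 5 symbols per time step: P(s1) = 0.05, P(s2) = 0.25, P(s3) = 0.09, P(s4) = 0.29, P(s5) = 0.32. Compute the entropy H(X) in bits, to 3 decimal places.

2.073 bits

H = −Σ pᵢ log₂ pᵢ.
−0.05·log₂(0.05) = 0.2161
−0.25·log₂(0.25) = 0.5000
−0.09·log₂(0.09) = 0.3127
−0.29·log₂(0.29) = 0.5179
−0.32·log₂(0.32) = 0.5260
Sum ≈ 2.0727 → 2.073 bits.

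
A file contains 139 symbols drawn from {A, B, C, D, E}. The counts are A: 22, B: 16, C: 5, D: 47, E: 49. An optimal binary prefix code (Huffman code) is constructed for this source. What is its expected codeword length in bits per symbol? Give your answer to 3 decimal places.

2.108 bits/symbol

Probabilities are the counts divided by 139.
Repeatedly combine the two least-probable nodes; the expected code length is the sum of the merged weights.
merge 5/139 + 16/139 → 21/139
merge 21/139 + 22/139 → 43/139
merge 43/139 + 47/139 → 90/139
merge 49/139 + 90/139 → 1
L = 21/139 + 43/139 + 90/139 + 1 = 293/139 ≈ 2.108 bits/symbol.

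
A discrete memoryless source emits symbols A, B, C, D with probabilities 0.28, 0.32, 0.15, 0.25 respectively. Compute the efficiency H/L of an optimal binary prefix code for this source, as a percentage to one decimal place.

97.5%

Entropy H = −Σ p log₂ p ≈ 1.9508 bits.
Huffman merges: 3/20+1/4→2/5; 7/25+8/25→3/5; 2/5+3/5→1. L = 2 ≈ 2.0000.
Efficiency = H/L = 1.9508/2.0000 = 97.5%.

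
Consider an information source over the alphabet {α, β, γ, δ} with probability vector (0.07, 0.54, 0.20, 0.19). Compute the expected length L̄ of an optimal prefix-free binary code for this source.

1.72 bits/symbol

Repeatedly combine the two least-probable nodes; the expected code length is the sum of the merged weights.
merge 7/100 + 19/100 → 13/50
merge 1/5 + 13/50 → 23/50
merge 23/50 + 27/50 → 1
L = 13/50 + 23/50 + 1 = 43/25 = 1.72 bits/symbol.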